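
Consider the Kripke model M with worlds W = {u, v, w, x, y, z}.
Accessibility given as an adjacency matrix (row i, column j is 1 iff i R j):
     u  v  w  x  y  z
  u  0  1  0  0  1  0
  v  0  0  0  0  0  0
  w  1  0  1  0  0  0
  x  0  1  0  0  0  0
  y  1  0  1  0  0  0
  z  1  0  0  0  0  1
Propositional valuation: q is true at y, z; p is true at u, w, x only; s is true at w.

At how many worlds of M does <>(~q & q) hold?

0

Let φ = <>(~q & q). Evaluate φ at each world:
  u (successors {v, y}): φ is false.
  v (successors ∅): φ is false.
  w (successors {u, w}): φ is false.
  x (successors {v}): φ is false.
  y (successors {u, w}): φ is false.
  z (successors {u, z}): φ is false.
For instance, at u:
  At u: <>(~q & q) requires ~q & q at some successor in {v, y}.
    At v: ~q & q is false.
    At y: ~q & q is false.
  So <>(~q & q) is false at u.
Satisfying worlds: none.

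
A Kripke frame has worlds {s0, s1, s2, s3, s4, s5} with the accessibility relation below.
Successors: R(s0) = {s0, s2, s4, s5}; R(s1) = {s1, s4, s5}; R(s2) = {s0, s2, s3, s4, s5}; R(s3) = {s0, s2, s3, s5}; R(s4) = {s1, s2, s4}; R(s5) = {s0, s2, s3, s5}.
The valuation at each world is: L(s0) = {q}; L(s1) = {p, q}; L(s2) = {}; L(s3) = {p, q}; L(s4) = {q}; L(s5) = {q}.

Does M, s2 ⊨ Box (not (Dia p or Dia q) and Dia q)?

Recall that Box ψ holds at a world iff ψ holds at every accessible world, and Dia ψ holds iff ψ holds at some accessible world.
At s2: Box (not (Dia p or Dia q) and Dia q) requires not (Dia p or Dia q) and Dia q at every successor {s0, s2, s3, s4, s5}.
  not (Dia p or Dia q) and Dia q fails at s0, so Box (not (Dia p or Dia q) and Dia q) is false at s2.
    At s0: not (Dia p or Dia q) is false, Dia q is true, so not (Dia p or Dia q) and Dia q is false.
      At s0: Dia p or Dia q is true, so not (Dia p or Dia q) is false.
      At s0: Dia q requires q at some successor in {s0, s2, s4, s5}.
        q holds at s0, so Dia q is true at s0.

No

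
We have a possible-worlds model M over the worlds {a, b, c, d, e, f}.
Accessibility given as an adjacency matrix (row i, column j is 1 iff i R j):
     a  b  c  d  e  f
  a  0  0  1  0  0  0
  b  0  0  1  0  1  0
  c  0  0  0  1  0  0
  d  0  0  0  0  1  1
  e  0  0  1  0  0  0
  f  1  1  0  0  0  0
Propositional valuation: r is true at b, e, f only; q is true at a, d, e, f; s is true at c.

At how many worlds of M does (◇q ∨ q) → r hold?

3

Let φ = (◇q ∨ q) → r. Evaluate φ at each world:
  a (successors {c}): φ is false.
  b (successors {c, e}): φ is true.
  c (successors {d}): φ is false.
  d (successors {e, f}): φ is false.
  e (successors {c}): φ is true.
  f (successors {a, b}): φ is true.
For instance, at f:
  At f: ◇q ∨ q is true, r is true, so (◇q ∨ q) → r is true.
    At f: ◇q is true, q is true, so ◇q ∨ q is true.
      At f: ◇q requires q at some successor in {a, b}.
        q holds at a, so ◇q is true at f.
Satisfying worlds: {b, e, f}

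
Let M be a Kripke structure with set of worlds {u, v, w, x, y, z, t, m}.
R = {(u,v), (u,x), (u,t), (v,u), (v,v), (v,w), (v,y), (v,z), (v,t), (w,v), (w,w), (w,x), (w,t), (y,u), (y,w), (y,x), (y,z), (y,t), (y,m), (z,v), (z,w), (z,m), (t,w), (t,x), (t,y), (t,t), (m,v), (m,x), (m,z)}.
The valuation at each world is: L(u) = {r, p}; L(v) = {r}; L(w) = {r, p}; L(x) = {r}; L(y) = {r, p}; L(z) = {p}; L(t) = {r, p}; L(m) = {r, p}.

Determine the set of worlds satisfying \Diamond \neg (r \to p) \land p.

u, w, y, z, t, m

Let φ = \Diamond \neg (r \to p) \land p. Evaluate φ at each world:
  u (successors {v, x, t}): φ is true.
  v (successors {u, v, w, y, z, t}): φ is false.
  w (successors {v, w, x, t}): φ is true.
  x (successors ∅): φ is false.
  y (successors {u, w, x, z, t, m}): φ is true.
  z (successors {v, w, m}): φ is true.
  t (successors {w, x, y, t}): φ is true.
  m (successors {v, x, z}): φ is true.
For instance, at w:
  At w: \Diamond \neg (r \to p) is true, p is true, so \Diamond \neg (r \to p) \land p is true.
    At w: \Diamond \neg (r \to p) requires \neg (r \to p) at some successor in {v, w, x, t}.
      \neg (r \to p) holds at v, so \Diamond \neg (r \to p) is true at w.
Satisfying worlds: {u, w, y, z, t, m}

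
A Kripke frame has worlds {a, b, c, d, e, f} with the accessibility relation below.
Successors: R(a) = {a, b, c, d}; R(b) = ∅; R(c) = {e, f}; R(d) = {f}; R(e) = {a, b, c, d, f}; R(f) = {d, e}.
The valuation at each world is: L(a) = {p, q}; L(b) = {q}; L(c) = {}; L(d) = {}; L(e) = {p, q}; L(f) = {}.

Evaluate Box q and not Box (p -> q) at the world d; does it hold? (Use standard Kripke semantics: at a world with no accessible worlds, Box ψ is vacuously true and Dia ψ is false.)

Recall that Box ψ holds at a world iff ψ holds at every accessible world, and Dia ψ holds iff ψ holds at some accessible world.
At d: Box q is false, not Box (p -> q) is false, so Box q and not Box (p -> q) is false.
  At d: Box q requires q at every successor {f}.
    q fails at f, so Box q is false at d.
  At d: Box (p -> q) is true, so not Box (p -> q) is false.
    At d: Box (p -> q) requires p -> q at every successor {f}.
      At f: p -> q is true.
    So Box (p -> q) is true at d.

No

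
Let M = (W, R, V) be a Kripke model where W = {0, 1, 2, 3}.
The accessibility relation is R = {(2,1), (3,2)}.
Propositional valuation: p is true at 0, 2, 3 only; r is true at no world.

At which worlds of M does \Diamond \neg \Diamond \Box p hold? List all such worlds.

2

Recall that \Box ψ holds at a world iff ψ holds at every accessible world, and \Diamond ψ holds iff ψ holds at some accessible world.
Let φ = \Diamond \neg \Diamond \Box p. Evaluate φ at each world:
  0 (successors ∅): φ is false.
  1 (successors ∅): φ is false.
  2 (successors {1}): φ is true.
  3 (successors {2}): φ is false.
For instance, at 3:
  At 3: \Diamond \neg \Diamond \Box p requires \neg \Diamond \Box p at some successor in {2}.
    At 2: \neg \Diamond \Box p is false.
  So \Diamond \neg \Diamond \Box p is false at 3.
Satisfying worlds: {2}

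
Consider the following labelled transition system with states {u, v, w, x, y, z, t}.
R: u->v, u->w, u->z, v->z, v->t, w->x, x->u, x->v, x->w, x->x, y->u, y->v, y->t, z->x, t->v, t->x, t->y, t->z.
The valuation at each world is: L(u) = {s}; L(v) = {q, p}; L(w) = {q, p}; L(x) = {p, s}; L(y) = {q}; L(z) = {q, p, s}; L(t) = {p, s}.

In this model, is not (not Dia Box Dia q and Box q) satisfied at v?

Recall that Box ψ holds at a world iff ψ holds at every accessible world, and Dia ψ holds iff ψ holds at some accessible world.
At v: not Dia Box Dia q and Box q is false, so not (not Dia Box Dia q and Box q) is true.
  At v: not Dia Box Dia q is false, Box q is false, so not Dia Box Dia q and Box q is false.
    At v: Dia Box Dia q is true, so not Dia Box Dia q is false.
      At v: Dia Box Dia q requires Box Dia q at some successor in {z, t}.
        Box Dia q holds at z, so Dia Box Dia q is true at v.
    At v: Box q requires q at every successor {z, t}.
      q fails at t, so Box q is false at v.

Yes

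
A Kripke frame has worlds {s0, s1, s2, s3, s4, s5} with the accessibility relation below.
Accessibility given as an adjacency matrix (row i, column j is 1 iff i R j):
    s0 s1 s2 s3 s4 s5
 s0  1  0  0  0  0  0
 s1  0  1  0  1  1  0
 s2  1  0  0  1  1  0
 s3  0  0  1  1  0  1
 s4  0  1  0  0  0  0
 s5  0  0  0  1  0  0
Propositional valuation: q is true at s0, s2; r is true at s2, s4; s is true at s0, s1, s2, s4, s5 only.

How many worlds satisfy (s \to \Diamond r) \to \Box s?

3

Recall that \Box ψ holds at a world iff ψ holds at every accessible world, and \Diamond ψ holds iff ψ holds at some accessible world.
Let φ = (s \to \Diamond r) \to \Box s. Evaluate φ at each world:
  s0 (successors {s0}): φ is true.
  s1 (successors {s1, s3, s4}): φ is false.
  s2 (successors {s0, s3, s4}): φ is false.
  s3 (successors {s2, s3, s5}): φ is false.
  s4 (successors {s1}): φ is true.
  s5 (successors {s3}): φ is true.
For instance, at s4:
  At s4: s \to \Diamond r is false, \Box s is true, so (s \to \Diamond r) \to \Box s is true.
    At s4: s is true, \Diamond r is false, so s \to \Diamond r is false.
      At s4: \Diamond r requires r at some successor in {s1}.
        At s1: r is false.
      So \Diamond r is false at s4.
    At s4: \Box s requires s at every successor {s1}.
      At s1: s is true.
    So \Box s is true at s4.
Satisfying worlds: {s0, s4, s5}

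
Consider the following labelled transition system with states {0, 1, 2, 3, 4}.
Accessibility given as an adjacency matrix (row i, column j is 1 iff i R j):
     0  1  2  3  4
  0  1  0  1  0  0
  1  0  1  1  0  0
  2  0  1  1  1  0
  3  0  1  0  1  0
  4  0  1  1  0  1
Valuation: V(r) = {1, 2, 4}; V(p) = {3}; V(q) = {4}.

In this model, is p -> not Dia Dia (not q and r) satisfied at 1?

At 1: p is false, not Dia Dia (not q and r) is false, so p -> not Dia Dia (not q and r) is true.
  At 1: Dia Dia (not q and r) is true, so not Dia Dia (not q and r) is false.
    At 1: Dia Dia (not q and r) requires Dia (not q and r) at some successor in {1, 2}.
      Dia (not q and r) holds at 1, so Dia Dia (not q and r) is true at 1.

Yes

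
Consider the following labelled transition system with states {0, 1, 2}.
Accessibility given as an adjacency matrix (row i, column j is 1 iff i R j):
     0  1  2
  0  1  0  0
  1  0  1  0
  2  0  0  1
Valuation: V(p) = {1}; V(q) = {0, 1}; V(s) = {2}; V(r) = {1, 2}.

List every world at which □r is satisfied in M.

Let φ = □r. Evaluate φ at each world:
  0 (successors {0}): φ is false.
  1 (successors {1}): φ is true.
  2 (successors {2}): φ is true.
For instance, at 2:
  At 2: □r requires r at every successor {2}.
    At 2: r is true.
  So □r is true at 2.
Satisfying worlds: {1, 2}

1, 2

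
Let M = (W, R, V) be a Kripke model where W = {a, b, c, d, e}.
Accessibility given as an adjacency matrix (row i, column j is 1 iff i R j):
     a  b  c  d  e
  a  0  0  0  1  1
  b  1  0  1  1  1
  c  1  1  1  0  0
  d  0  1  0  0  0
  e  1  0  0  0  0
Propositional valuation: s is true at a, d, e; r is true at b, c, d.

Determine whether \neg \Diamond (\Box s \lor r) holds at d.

No

At d: \Diamond (\Box s \lor r) is true, so \neg \Diamond (\Box s \lor r) is false.
  At d: \Diamond (\Box s \lor r) requires \Box s \lor r at some successor in {b}.
    \Box s \lor r holds at b, so \Diamond (\Box s \lor r) is true at d.
      At b: \Box s is false, r is true, so \Box s \lor r is true.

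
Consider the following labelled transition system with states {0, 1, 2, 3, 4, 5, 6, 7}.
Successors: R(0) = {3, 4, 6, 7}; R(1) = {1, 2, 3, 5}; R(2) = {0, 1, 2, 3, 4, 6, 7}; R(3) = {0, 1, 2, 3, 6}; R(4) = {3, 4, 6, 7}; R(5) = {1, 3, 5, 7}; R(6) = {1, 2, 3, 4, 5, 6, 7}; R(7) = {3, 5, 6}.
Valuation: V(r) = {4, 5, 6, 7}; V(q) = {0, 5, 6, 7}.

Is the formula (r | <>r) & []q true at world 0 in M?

No

Recall that []ψ holds at a world iff ψ holds at every accessible world, and <>ψ holds iff ψ holds at some accessible world.
At 0: r | <>r is true, []q is false, so (r | <>r) & []q is false.
  At 0: r is false, <>r is true, so r | <>r is true.
    At 0: <>r requires r at some successor in {3, 4, 6, 7}.
      r holds at 4, so <>r is true at 0.
  At 0: []q requires q at every successor {3, 4, 6, 7}.
    q fails at 3, so []q is false at 0.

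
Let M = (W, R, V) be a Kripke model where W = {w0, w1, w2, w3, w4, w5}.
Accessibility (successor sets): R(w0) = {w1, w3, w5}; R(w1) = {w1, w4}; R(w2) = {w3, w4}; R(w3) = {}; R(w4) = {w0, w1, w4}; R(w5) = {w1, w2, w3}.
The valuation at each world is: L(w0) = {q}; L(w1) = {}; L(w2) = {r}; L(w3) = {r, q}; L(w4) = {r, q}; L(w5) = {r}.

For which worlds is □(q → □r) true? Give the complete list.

w0, w3, w5

Let φ = □(q → □r). Evaluate φ at each world:
  w0 (successors {w1, w3, w5}): φ is true.
  w1 (successors {w1, w4}): φ is false.
  w2 (successors {w3, w4}): φ is false.
  w3 (successors ∅): φ is true.
  w4 (successors {w0, w1, w4}): φ is false.
  w5 (successors {w1, w2, w3}): φ is true.
For instance, at w5:
  At w5: □(q → □r) requires q → □r at every successor {w1, w2, w3}.
      At w1: q is false, □r is false, so q → □r is true.
      At w2: q is false, □r is true, so q → □r is true.
      At w3: q is true, □r is true, so q → □r is true.
  So □(q → □r) is true at w5.
Satisfying worlds: {w0, w3, w5}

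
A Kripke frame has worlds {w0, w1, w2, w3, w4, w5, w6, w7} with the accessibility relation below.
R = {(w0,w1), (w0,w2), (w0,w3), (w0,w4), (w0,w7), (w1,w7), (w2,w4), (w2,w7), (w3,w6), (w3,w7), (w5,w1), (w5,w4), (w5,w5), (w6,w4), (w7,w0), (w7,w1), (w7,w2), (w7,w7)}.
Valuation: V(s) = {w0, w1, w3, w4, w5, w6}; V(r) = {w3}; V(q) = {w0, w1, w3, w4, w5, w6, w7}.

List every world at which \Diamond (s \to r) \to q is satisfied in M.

w0, w1, w3, w4, w5, w6, w7

Let φ = \Diamond (s \to r) \to q. Evaluate φ at each world:
  w0 (successors {w1, w2, w3, w4, w7}): φ is true.
  w1 (successors {w7}): φ is true.
  w2 (successors {w4, w7}): φ is false.
  w3 (successors {w6, w7}): φ is true.
  w4 (successors ∅): φ is true.
  w5 (successors {w1, w4, w5}): φ is true.
  w6 (successors {w4}): φ is true.
  w7 (successors {w0, w1, w2, w7}): φ is true.
For instance, at w6:
  At w6: \Diamond (s \to r) is false, q is true, so \Diamond (s \to r) \to q is true.
    At w6: \Diamond (s \to r) requires s \to r at some successor in {w4}.
      At w4: s \to r is false.
    So \Diamond (s \to r) is false at w6.
Satisfying worlds: {w0, w1, w3, w4, w5, w6, w7}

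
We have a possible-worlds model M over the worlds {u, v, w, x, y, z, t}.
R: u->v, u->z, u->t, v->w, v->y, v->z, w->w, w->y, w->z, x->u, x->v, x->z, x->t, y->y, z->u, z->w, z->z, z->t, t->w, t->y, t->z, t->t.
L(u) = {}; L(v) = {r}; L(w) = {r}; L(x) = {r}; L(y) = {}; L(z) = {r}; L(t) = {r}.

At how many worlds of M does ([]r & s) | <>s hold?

Let φ = ([]r & s) | <>s. Evaluate φ at each world:
  u (successors {v, z, t}): φ is false.
  v (successors {w, y, z}): φ is false.
  w (successors {w, y, z}): φ is false.
  x (successors {u, v, z, t}): φ is false.
  y (successors {y}): φ is false.
  z (successors {u, w, z, t}): φ is false.
  t (successors {w, y, z, t}): φ is false.
For instance, at x:
  At x: []r & s is false, <>s is false, so ([]r & s) | <>s is false.
    At x: []r is false, s is false, so []r & s is false.
      At x: []r requires r at every successor {u, v, z, t}.
        r fails at u, so []r is false at x.
    At x: <>s requires s at some successor in {u, v, z, t}.
      At u: s is false.
      At v: s is false.
      At z: s is false.
      At t: s is false.
    So <>s is false at x.
Satisfying worlds: none.

0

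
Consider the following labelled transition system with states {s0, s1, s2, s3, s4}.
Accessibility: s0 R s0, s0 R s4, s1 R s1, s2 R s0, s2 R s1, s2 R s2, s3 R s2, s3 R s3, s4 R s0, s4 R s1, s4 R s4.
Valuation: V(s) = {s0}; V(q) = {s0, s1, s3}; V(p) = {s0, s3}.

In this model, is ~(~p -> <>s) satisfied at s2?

No

At s2: ~p -> <>s is true, so ~(~p -> <>s) is false.
  At s2: ~p is true, <>s is true, so ~p -> <>s is true.
    At s2: <>s requires s at some successor in {s0, s1, s2}.
      s holds at s0, so <>s is true at s2.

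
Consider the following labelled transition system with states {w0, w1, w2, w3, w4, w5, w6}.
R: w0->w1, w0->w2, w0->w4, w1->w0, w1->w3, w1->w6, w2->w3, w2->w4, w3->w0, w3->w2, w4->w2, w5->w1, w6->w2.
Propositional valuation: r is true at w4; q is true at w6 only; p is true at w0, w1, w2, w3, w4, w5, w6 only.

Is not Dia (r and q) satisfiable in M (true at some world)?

Recall that Dia ψ holds at a world iff ψ holds at some accessible world.
Let φ = not Dia (r and q). Evaluate φ at each world:
  w0 (successors {w1, w2, w4}): φ is true.
  w1 (successors {w0, w3, w6}): φ is true.
  w2 (successors {w3, w4}): φ is true.
  w3 (successors {w0, w2}): φ is true.
  w4 (successors {w2}): φ is true.
  w5 (successors {w1}): φ is true.
  w6 (successors {w2}): φ is true.
Detail at w0 (witness):
  At w0: Dia (r and q) is false, so not Dia (r and q) is true.
    At w0: Dia (r and q) requires r and q at some successor in {w1, w2, w4}.
      At w1: r and q is false.
      At w2: r and q is false.
      At w4: r and q is false.
    So Dia (r and q) is false at w0.

Yes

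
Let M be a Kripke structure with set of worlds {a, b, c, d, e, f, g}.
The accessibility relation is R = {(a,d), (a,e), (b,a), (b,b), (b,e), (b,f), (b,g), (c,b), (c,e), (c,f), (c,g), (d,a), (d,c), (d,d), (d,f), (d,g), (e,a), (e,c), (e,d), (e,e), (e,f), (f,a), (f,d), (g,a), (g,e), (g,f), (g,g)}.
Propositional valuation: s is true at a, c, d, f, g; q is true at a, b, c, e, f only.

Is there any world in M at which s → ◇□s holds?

Let φ = s → ◇□s. Evaluate φ at each world:
  a (successors {d, e}): φ is true.
  b (successors {a, b, e, f, g}): φ is true.
  c (successors {b, e, f, g}): φ is true.
  d (successors {a, c, d, f, g}): φ is true.
  e (successors {a, c, d, e, f}): φ is true.
  f (successors {a, d}): φ is true.
  g (successors {a, e, f, g}): φ is true.
Detail at a (witness):
  At a: s is true, ◇□s is true, so s → ◇□s is true.
    At a: ◇□s requires □s at some successor in {d, e}.
      □s holds at d, so ◇□s is true at a.

Yes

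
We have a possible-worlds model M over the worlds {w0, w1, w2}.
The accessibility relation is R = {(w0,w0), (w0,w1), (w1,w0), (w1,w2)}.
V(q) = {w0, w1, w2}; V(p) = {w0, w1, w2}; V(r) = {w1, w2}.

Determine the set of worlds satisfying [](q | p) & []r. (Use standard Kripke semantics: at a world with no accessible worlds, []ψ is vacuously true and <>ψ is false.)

Let φ = [](q | p) & []r. Evaluate φ at each world:
  w0 (successors {w0, w1}): φ is false.
  w1 (successors {w0, w2}): φ is false.
  w2 (successors ∅): φ is true.
For instance, at w1:
  At w1: [](q | p) is true, []r is false, so [](q | p) & []r is false.
    At w1: [](q | p) requires q | p at every successor {w0, w2}.
      At w0: q | p is true.
      At w2: q | p is true.
    So [](q | p) is true at w1.
    At w1: []r requires r at every successor {w0, w2}.
      r fails at w0, so []r is false at w1.
Satisfying worlds: {w2}

w2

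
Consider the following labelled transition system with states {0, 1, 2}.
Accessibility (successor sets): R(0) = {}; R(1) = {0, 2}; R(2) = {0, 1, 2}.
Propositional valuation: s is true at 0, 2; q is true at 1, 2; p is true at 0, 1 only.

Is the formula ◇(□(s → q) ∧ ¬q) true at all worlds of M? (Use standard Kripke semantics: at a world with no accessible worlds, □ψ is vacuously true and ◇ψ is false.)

No

Recall that □ψ holds at a world iff ψ holds at every accessible world, and ◇ψ holds iff ψ holds at some accessible world.
Let φ = ◇(□(s → q) ∧ ¬q). Evaluate φ at each world:
  0 (successors ∅): φ is false.
  1 (successors {0, 2}): φ is true.
  2 (successors {0, 1, 2}): φ is true.
Detail at 0 (counterexample):
  At 0: no accessible worlds, so ◇(□(s → q) ∧ ¬q) is false.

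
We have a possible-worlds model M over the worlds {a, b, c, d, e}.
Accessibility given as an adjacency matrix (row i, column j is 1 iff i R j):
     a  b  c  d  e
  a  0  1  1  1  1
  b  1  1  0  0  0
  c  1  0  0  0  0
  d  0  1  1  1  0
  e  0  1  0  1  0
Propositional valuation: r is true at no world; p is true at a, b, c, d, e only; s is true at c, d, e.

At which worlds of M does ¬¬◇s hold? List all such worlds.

Let φ = ¬¬◇s. Evaluate φ at each world:
  a (successors {b, c, d, e}): φ is true.
  b (successors {a, b}): φ is false.
  c (successors {a}): φ is false.
  d (successors {b, c, d}): φ is true.
  e (successors {b, d}): φ is true.
For instance, at a:
  At a: ¬◇s is false, so ¬¬◇s is true.
    At a: ◇s is true, so ¬◇s is false.
      At a: ◇s requires s at some successor in {b, c, d, e}.
        s holds at c, so ◇s is true at a.
Satisfying worlds: {a, d, e}

a, d, e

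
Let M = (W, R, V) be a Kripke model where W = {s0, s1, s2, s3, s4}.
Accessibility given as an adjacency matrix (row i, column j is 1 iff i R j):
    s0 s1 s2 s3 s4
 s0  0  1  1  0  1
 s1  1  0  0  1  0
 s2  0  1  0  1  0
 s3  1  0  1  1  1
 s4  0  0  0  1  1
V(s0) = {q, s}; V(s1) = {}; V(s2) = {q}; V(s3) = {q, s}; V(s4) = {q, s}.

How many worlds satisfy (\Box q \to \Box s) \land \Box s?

Recall that \Box ψ holds at a world iff ψ holds at every accessible world, and \Diamond ψ holds iff ψ holds at some accessible world.
Let φ = (\Box q \to \Box s) \land \Box s. Evaluate φ at each world:
  s0 (successors {s1, s2, s4}): φ is false.
  s1 (successors {s0, s3}): φ is true.
  s2 (successors {s1, s3}): φ is false.
  s3 (successors {s0, s2, s3, s4}): φ is false.
  s4 (successors {s3, s4}): φ is true.
For instance, at s4:
  At s4: \Box q \to \Box s is true, \Box s is true, so (\Box q \to \Box s) \land \Box s is true.
    At s4: \Box q is true, \Box s is true, so \Box q \to \Box s is true.
      At s4: \Box q requires q at every successor {s3, s4}.
        At s3: q is true.
        At s4: q is true.
      So \Box q is true at s4.
      At s4: \Box s requires s at every successor {s3, s4}.
        At s3: s is true.
        At s4: s is true.
      So \Box s is true at s4.
    At s4: \Box s requires s at every successor {s3, s4}.
      At s3: s is true.
      At s4: s is true.
    So \Box s is true at s4.
Satisfying worlds: {s1, s4}

2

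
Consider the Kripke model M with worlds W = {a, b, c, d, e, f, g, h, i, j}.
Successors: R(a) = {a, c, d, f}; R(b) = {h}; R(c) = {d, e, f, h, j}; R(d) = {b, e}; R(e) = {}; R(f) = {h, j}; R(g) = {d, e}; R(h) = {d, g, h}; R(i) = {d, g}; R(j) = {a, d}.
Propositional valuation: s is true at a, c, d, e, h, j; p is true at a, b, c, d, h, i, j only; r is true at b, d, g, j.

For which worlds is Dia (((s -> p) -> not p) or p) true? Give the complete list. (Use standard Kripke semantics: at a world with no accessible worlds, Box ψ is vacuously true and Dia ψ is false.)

Let φ = Dia (((s -> p) -> not p) or p). Evaluate φ at each world:
  a (successors {a, c, d, f}): φ is true.
  b (successors {h}): φ is true.
  c (successors {d, e, f, h, j}): φ is true.
  d (successors {b, e}): φ is true.
  e (successors ∅): φ is false.
  f (successors {h, j}): φ is true.
  g (successors {d, e}): φ is true.
  h (successors {d, g, h}): φ is true.
  i (successors {d, g}): φ is true.
  j (successors {a, d}): φ is true.
For instance, at g:
  At g: Dia (((s -> p) -> not p) or p) requires ((s -> p) -> not p) or p at some successor in {d, e}.
    ((s -> p) -> not p) or p holds at d, so Dia (((s -> p) -> not p) or p) is true at g.
Satisfying worlds: {a, b, c, d, f, g, h, i, j}

a, b, c, d, f, g, h, i, j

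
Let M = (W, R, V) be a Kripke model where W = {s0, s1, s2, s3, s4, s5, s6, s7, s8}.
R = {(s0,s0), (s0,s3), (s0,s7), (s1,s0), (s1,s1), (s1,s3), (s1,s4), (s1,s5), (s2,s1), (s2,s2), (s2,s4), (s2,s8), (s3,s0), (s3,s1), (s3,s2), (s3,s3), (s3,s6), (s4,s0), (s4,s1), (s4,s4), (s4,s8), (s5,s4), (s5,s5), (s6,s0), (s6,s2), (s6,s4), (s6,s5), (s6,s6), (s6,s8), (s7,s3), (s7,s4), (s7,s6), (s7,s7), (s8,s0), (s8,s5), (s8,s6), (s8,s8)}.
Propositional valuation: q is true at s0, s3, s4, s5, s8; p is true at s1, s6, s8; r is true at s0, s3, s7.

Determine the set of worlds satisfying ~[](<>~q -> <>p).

s0, s1, s3, s4, s6, s8

Let φ = ~[](<>~q -> <>p). Evaluate φ at each world:
  s0 (successors {s0, s3, s7}): φ is true.
  s1 (successors {s0, s1, s3, s4, s5}): φ is true.
  s2 (successors {s1, s2, s4, s8}): φ is false.
  s3 (successors {s0, s1, s2, s3, s6}): φ is true.
  s4 (successors {s0, s1, s4, s8}): φ is true.
  s5 (successors {s4, s5}): φ is false.
  s6 (successors {s0, s2, s4, s5, s6, s8}): φ is true.
  s7 (successors {s3, s4, s6, s7}): φ is false.
  s8 (successors {s0, s5, s6, s8}): φ is true.
For instance, at s5:
  At s5: [](<>~q -> <>p) is true, so ~[](<>~q -> <>p) is false.
    At s5: [](<>~q -> <>p) requires <>~q -> <>p at every successor {s4, s5}.
      At s4: <>~q -> <>p is true.
      At s5: <>~q -> <>p is true.
    So [](<>~q -> <>p) is true at s5.
Satisfying worlds: {s0, s1, s3, s4, s6, s8}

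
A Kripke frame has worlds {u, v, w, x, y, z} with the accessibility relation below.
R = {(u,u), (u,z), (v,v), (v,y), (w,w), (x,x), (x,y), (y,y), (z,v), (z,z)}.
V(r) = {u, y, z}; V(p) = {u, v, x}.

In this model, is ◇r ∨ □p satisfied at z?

At z: ◇r is true, □p is false, so ◇r ∨ □p is true.
  At z: ◇r requires r at some successor in {v, z}.
    r holds at z, so ◇r is true at z.
  At z: □p requires p at every successor {v, z}.
    p fails at z, so □p is false at z.

Yes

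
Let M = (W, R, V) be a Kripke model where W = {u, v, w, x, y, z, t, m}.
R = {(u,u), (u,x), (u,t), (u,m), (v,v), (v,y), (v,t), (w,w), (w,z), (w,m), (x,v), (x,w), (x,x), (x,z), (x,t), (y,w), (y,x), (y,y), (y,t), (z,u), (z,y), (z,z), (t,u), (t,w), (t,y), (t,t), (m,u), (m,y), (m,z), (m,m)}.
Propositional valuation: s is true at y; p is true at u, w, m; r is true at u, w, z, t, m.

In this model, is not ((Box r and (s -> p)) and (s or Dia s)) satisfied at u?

At u: (Box r and (s -> p)) and (s or Dia s) is false, so not ((Box r and (s -> p)) and (s or Dia s)) is true.
  At u: Box r and (s -> p) is false, s or Dia s is false, so (Box r and (s -> p)) and (s or Dia s) is false.
    At u: Box r is false, s -> p is true, so Box r and (s -> p) is false.
      At u: Box r requires r at every successor {u, x, t, m}.
        r fails at x, so Box r is false at u.
    At u: s is false, Dia s is false, so s or Dia s is false.
      At u: Dia s requires s at some successor in {u, x, t, m}.
        At u: s is false.
        At x: s is false.
        At t: s is false.
        At m: s is false.
      So Dia s is false at u.

Yes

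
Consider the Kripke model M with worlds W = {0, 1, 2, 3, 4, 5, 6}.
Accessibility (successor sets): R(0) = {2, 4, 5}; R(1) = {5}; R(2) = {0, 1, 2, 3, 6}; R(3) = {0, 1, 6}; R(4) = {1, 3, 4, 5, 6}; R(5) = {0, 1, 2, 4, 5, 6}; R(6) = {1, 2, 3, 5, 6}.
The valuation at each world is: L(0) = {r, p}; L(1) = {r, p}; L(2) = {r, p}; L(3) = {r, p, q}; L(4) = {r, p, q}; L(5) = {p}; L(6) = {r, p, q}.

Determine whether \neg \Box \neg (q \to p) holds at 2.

Yes

Recall that \Box ψ holds at a world iff ψ holds at every accessible world, and \Diamond ψ holds iff ψ holds at some accessible world.
At 2: \Box \neg (q \to p) is false, so \neg \Box \neg (q \to p) is true.
  At 2: \Box \neg (q \to p) requires \neg (q \to p) at every successor {0, 1, 2, 3, 6}.
    \neg (q \to p) fails at 0, so \Box \neg (q \to p) is false at 2.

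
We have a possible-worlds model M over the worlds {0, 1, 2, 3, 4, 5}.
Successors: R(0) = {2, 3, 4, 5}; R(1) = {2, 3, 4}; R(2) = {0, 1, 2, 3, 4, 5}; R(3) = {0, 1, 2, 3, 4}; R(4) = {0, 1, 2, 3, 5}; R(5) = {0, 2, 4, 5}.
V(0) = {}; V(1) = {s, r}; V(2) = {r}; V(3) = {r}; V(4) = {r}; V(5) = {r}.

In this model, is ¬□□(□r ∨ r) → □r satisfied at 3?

Yes

At 3: ¬□□(□r ∨ r) is false, □r is false, so ¬□□(□r ∨ r) → □r is true.
  At 3: □□(□r ∨ r) is true, so ¬□□(□r ∨ r) is false.
    At 3: □□(□r ∨ r) requires □(□r ∨ r) at every successor {0, 1, 2, 3, 4}.
      At 0: □(□r ∨ r) is true.
      At 1: □(□r ∨ r) is true.
      At 2: □(□r ∨ r) is true.
      At 3: □(□r ∨ r) is true.
      At 4: □(□r ∨ r) is true.
    So □□(□r ∨ r) is true at 3.
  At 3: □r requires r at every successor {0, 1, 2, 3, 4}.
    r fails at 0, so □r is false at 3.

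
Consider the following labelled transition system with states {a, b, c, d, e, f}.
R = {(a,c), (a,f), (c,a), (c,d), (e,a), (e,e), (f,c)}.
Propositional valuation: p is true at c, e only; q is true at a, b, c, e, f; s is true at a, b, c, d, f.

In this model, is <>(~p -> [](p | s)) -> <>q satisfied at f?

Recall that []ψ holds at a world iff ψ holds at every accessible world, and <>ψ holds iff ψ holds at some accessible world.
At f: <>(~p -> [](p | s)) is true, <>q is true, so <>(~p -> [](p | s)) -> <>q is true.
  At f: <>(~p -> [](p | s)) requires ~p -> [](p | s) at some successor in {c}.
    ~p -> [](p | s) holds at c, so <>(~p -> [](p | s)) is true at f.
      At c: ~p is false, [](p | s) is true, so ~p -> [](p | s) is true.
  At f: <>q requires q at some successor in {c}.
    q holds at c, so <>q is true at f.

Yes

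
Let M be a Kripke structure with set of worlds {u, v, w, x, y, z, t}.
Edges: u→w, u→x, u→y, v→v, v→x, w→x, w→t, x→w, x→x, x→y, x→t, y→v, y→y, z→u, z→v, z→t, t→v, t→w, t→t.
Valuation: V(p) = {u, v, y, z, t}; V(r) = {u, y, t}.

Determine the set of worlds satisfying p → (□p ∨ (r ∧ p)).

u, w, x, y, z, t

Recall that □ψ holds at a world iff ψ holds at every accessible world, and ◇ψ holds iff ψ holds at some accessible world.
Let φ = p → (□p ∨ (r ∧ p)). Evaluate φ at each world:
  u (successors {w, x, y}): φ is true.
  v (successors {v, x}): φ is false.
  w (successors {x, t}): φ is true.
  x (successors {w, x, y, t}): φ is true.
  y (successors {v, y}): φ is true.
  z (successors {u, v, t}): φ is true.
  t (successors {v, w, t}): φ is true.
For instance, at x:
  At x: p is false, □p ∨ (r ∧ p) is false, so p → (□p ∨ (r ∧ p)) is true.
    At x: □p is false, r ∧ p is false, so □p ∨ (r ∧ p) is false.
      At x: □p requires p at every successor {w, x, y, t}.
        p fails at w, so □p is false at x.
Satisfying worlds: {u, w, x, y, z, t}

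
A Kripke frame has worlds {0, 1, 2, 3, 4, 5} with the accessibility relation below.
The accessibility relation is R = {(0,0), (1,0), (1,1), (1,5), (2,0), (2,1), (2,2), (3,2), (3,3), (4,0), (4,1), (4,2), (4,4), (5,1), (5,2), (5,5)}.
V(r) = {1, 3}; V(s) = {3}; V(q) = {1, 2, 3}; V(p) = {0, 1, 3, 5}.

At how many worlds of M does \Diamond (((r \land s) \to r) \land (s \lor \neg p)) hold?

4

Let φ = \Diamond (((r \land s) \to r) \land (s \lor \neg p)). Evaluate φ at each world:
  0 (successors {0}): φ is false.
  1 (successors {0, 1, 5}): φ is false.
  2 (successors {0, 1, 2}): φ is true.
  3 (successors {2, 3}): φ is true.
  4 (successors {0, 1, 2, 4}): φ is true.
  5 (successors {1, 2, 5}): φ is true.
For instance, at 4:
  At 4: \Diamond (((r \land s) \to r) \land (s \lor \neg p)) requires ((r \land s) \to r) \land (s \lor \neg p) at some successor in {0, 1, 2, 4}.
    ((r \land s) \to r) \land (s \lor \neg p) holds at 2, so \Diamond (((r \land s) \to r) \land (s \lor \neg p)) is true at 4.
Satisfying worlds: {2, 3, 4, 5}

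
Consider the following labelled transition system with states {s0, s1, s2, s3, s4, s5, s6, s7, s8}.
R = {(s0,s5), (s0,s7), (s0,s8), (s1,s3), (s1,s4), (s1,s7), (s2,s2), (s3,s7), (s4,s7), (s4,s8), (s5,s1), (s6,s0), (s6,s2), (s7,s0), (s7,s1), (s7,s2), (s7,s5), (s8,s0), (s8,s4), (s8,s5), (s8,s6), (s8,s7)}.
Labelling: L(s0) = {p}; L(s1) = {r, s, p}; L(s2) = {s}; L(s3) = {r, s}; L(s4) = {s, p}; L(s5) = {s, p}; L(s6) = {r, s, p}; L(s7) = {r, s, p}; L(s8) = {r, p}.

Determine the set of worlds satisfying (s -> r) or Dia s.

s0, s1, s2, s3, s4, s5, s6, s7, s8

Let φ = (s -> r) or Dia s. Evaluate φ at each world:
  s0 (successors {s5, s7, s8}): φ is true.
  s1 (successors {s3, s4, s7}): φ is true.
  s2 (successors {s2}): φ is true.
  s3 (successors {s7}): φ is true.
  s4 (successors {s7, s8}): φ is true.
  s5 (successors {s1}): φ is true.
  s6 (successors {s0, s2}): φ is true.
  s7 (successors {s0, s1, s2, s5}): φ is true.
  s8 (successors {s0, s4, s5, s6, s7}): φ is true.
For instance, at s2:
  At s2: s -> r is false, Dia s is true, so (s -> r) or Dia s is true.
    At s2: Dia s requires s at some successor in {s2}.
      s holds at s2, so Dia s is true at s2.
Satisfying worlds: {s0, s1, s2, s3, s4, s5, s6, s7, s8}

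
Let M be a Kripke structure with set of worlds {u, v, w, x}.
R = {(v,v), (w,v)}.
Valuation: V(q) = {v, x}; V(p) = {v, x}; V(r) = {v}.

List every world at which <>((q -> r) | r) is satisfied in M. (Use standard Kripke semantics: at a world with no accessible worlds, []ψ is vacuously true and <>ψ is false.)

Let φ = <>((q -> r) | r). Evaluate φ at each world:
  u (successors ∅): φ is false.
  v (successors {v}): φ is true.
  w (successors {v}): φ is true.
  x (successors ∅): φ is false.
For instance, at w:
  At w: <>((q -> r) | r) requires (q -> r) | r at some successor in {v}.
    (q -> r) | r holds at v, so <>((q -> r) | r) is true at w.
Satisfying worlds: {v, w}

v, w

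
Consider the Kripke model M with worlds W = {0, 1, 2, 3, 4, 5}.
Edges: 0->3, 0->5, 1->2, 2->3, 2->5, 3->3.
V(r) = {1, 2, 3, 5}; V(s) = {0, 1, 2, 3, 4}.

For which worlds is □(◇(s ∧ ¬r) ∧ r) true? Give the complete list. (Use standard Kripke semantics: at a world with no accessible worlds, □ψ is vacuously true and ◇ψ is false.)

4, 5

Let φ = □(◇(s ∧ ¬r) ∧ r). Evaluate φ at each world:
  0 (successors {3, 5}): φ is false.
  1 (successors {2}): φ is false.
  2 (successors {3, 5}): φ is false.
  3 (successors {3}): φ is false.
  4 (successors ∅): φ is true.
  5 (successors ∅): φ is true.
For instance, at 0:
  At 0: □(◇(s ∧ ¬r) ∧ r) requires ◇(s ∧ ¬r) ∧ r at every successor {3, 5}.
    ◇(s ∧ ¬r) ∧ r fails at 3, so □(◇(s ∧ ¬r) ∧ r) is false at 0.
      At 3: ◇(s ∧ ¬r) is false, r is true, so ◇(s ∧ ¬r) ∧ r is false.
Satisfying worlds: {4, 5}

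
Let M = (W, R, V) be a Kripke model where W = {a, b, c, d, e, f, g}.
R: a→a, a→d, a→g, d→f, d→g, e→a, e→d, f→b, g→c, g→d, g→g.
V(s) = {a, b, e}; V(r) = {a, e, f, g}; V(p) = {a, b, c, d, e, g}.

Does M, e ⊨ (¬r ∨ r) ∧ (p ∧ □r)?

At e: ¬r ∨ r is true, p ∧ □r is false, so (¬r ∨ r) ∧ (p ∧ □r) is false.
  At e: p is true, □r is false, so p ∧ □r is false.
    At e: □r requires r at every successor {a, d}.
      r fails at d, so □r is false at e.

No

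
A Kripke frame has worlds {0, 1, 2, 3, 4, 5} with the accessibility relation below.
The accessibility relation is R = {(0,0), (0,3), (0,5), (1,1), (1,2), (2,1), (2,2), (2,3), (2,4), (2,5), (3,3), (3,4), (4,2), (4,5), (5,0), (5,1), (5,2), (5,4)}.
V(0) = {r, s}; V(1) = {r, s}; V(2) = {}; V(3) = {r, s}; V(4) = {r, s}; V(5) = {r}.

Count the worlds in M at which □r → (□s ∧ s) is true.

Let φ = □r → (□s ∧ s). Evaluate φ at each world:
  0 (successors {0, 3, 5}): φ is false.
  1 (successors {1, 2}): φ is true.
  2 (successors {1, 2, 3, 4, 5}): φ is true.
  3 (successors {3, 4}): φ is true.
  4 (successors {2, 5}): φ is true.
  5 (successors {0, 1, 2, 4}): φ is true.
For instance, at 0:
  At 0: □r is true, □s ∧ s is false, so □r → (□s ∧ s) is false.
    At 0: □r requires r at every successor {0, 3, 5}.
      At 0: r is true.
      At 3: r is true.
      At 5: r is true.
    So □r is true at 0.
    At 0: □s is false, s is true, so □s ∧ s is false.
      At 0: □s requires s at every successor {0, 3, 5}.
        s fails at 5, so □s is false at 0.
Satisfying worlds: {1, 2, 3, 4, 5}

5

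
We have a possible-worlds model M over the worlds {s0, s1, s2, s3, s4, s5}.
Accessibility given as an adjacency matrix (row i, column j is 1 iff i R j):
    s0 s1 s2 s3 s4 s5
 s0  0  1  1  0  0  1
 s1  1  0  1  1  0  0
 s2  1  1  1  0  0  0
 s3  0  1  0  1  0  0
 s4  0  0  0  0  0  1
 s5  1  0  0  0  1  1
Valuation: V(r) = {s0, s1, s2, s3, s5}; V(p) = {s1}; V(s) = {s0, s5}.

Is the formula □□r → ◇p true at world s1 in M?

No

At s1: □□r is true, ◇p is false, so □□r → ◇p is false.
  At s1: □□r requires □r at every successor {s0, s2, s3}.
      At s0: □r requires r at every successor {s1, s2, s5}.
        At s1: r is true.
        At s2: r is true.
        At s5: r is true.
      So □r is true at s0.
      At s2: □r requires r at every successor {s0, s1, s2}.
        At s0: r is true.
        At s1: r is true.
        At s2: r is true.
      So □r is true at s2.
      At s3: □r requires r at every successor {s1, s3}.
        At s1: r is true.
        At s3: r is true.
      So □r is true at s3.
  So □□r is true at s1.
  At s1: ◇p requires p at some successor in {s0, s2, s3}.
    At s0: p is false.
    At s2: p is false.
    At s3: p is false.
  So ◇p is false at s1.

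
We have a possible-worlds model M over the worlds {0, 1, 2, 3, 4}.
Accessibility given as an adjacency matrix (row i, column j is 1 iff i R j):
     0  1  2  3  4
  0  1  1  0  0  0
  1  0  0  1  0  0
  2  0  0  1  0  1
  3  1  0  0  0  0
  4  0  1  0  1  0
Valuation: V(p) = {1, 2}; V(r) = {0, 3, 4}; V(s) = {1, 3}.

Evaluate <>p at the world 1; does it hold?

Recall that <>ψ holds at a world iff ψ holds at some accessible world.
At 1: <>p requires p at some successor in {2}.
  p holds at 2, so <>p is true at 1.

Yes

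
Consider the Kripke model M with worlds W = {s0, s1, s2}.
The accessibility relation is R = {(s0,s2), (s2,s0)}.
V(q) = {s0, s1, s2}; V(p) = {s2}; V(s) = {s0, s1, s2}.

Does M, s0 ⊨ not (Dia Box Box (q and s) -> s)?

No

Recall that Box ψ holds at a world iff ψ holds at every accessible world, and Dia ψ holds iff ψ holds at some accessible world.
At s0: Dia Box Box (q and s) -> s is true, so not (Dia Box Box (q and s) -> s) is false.
  At s0: Dia Box Box (q and s) is true, s is true, so Dia Box Box (q and s) -> s is true.
    At s0: Dia Box Box (q and s) requires Box Box (q and s) at some successor in {s2}.
      Box Box (q and s) holds at s2, so Dia Box Box (q and s) is true at s0.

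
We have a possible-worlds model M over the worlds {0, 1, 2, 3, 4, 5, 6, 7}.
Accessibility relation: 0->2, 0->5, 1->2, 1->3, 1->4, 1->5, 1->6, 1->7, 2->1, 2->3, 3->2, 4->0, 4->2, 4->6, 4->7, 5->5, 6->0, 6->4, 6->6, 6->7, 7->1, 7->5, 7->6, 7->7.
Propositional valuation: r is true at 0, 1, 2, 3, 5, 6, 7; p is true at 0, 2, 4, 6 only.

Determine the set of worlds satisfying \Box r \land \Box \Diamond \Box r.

Let φ = \Box r \land \Box \Diamond \Box r. Evaluate φ at each world:
  0 (successors {2, 5}): φ is true.
  1 (successors {2, 3, 4, 5, 6, 7}): φ is false.
  2 (successors {1, 3}): φ is true.
  3 (successors {2}): φ is true.
  4 (successors {0, 2, 6, 7}): φ is true.
  5 (successors {5}): φ is true.
  6 (successors {0, 4, 6, 7}): φ is false.
  7 (successors {1, 5, 6, 7}): φ is true.
For instance, at 6:
  At 6: \Box r is false, \Box \Diamond \Box r is true, so \Box r \land \Box \Diamond \Box r is false.
    At 6: \Box r requires r at every successor {0, 4, 6, 7}.
      r fails at 4, so \Box r is false at 6.
    At 6: \Box \Diamond \Box r requires \Diamond \Box r at every successor {0, 4, 6, 7}.
      At 0: \Diamond \Box r is true.
      At 4: \Diamond \Box r is true.
      At 6: \Diamond \Box r is true.
      At 7: \Diamond \Box r is true.
    So \Box \Diamond \Box r is true at 6.
Satisfying worlds: {0, 2, 3, 4, 5, 7}

0, 2, 3, 4, 5, 7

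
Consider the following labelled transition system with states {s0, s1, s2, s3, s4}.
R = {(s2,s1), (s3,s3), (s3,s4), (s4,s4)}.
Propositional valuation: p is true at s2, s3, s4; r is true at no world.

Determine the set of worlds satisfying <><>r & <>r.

none

Let φ = <><>r & <>r. Evaluate φ at each world:
  s0 (successors ∅): φ is false.
  s1 (successors ∅): φ is false.
  s2 (successors {s1}): φ is false.
  s3 (successors {s3, s4}): φ is false.
  s4 (successors {s4}): φ is false.
For instance, at s4:
  At s4: <><>r is false, <>r is false, so <><>r & <>r is false.
    At s4: <><>r requires <>r at some successor in {s4}.
      At s4: <>r is false.
    So <><>r is false at s4.
    At s4: <>r requires r at some successor in {s4}.
      At s4: r is false.
    So <>r is false at s4.
Satisfying worlds: none.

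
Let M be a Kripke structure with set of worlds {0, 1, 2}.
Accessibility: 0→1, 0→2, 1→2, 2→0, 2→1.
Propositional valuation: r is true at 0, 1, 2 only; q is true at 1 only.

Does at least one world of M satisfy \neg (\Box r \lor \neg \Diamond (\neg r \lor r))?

Let φ = \neg (\Box r \lor \neg \Diamond (\neg r \lor r)). Evaluate φ at each world:
  0 (successors {1, 2}): φ is false.
  1 (successors {2}): φ is false.
  2 (successors {0, 1}): φ is false.
For instance, at 1:
  At 1: \Box r \lor \neg \Diamond (\neg r \lor r) is true, so \neg (\Box r \lor \neg \Diamond (\neg r \lor r)) is false.
    At 1: \Box r is true, \neg \Diamond (\neg r \lor r) is false, so \Box r \lor \neg \Diamond (\neg r \lor r) is true.
      At 1: \Box r requires r at every successor {2}.
        At 2: r is true.
      So \Box r is true at 1.
      At 1: \Diamond (\neg r \lor r) is true, so \neg \Diamond (\neg r \lor r) is false.

No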